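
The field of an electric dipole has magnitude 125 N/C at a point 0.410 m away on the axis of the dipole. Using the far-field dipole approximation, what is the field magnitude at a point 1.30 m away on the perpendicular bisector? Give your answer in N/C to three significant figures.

E ≈ 1.96 N/C

Dipole fields scale as 1/r³ in the far field.
The axial field is twice the equatorial field at the same r, so the geometry factor is 1/2.
E₂ = E₁ · (1/2) · (r₁/r₂)³ = 125 · 0.5 · (0.410/1.30)³.
(r₁/r₂)³ = (0.3154)³ = 0.03137.
E₂ ≈ 1.961 N/C.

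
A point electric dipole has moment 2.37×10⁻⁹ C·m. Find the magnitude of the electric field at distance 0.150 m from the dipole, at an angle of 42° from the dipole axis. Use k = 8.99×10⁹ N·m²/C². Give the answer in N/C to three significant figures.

At angle θ the dipole field magnitude is E = (kp/r³)·√(1 + 3cos²θ).
kp/r³ = (8.99×10⁹)(2.37×10⁻⁹) / (0.150)³ = 6313 N/C.
√(1 + 3cos²42°) = √(1 + 3·0.5523) = √2.6568 ≈ 1.6300.
E ≈ 6313 × 1.630 = 1.029×10⁴ N/C.

E ≈ 1.03×10⁴ N/C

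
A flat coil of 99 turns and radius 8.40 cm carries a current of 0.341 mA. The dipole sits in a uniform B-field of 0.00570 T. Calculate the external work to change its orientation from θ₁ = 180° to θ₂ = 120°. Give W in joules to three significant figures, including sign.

W ≈ -2.13×10⁻⁶ J

m = NIA = NIπa² = 99·(3.41×10⁻⁴)·π·(0.0840)² = 7.483×10⁻⁴ A·m².
W_ext = ΔU = −mB cosθ₂ + mB cosθ₁ = mB(cosθ₁ − cosθ₂).
W = (7.483×10⁻⁴)(0.00570)·(cos180° − cos120°) = (4.265×10⁻⁶)·(-0.5000) = -2.133×10⁻⁶ J.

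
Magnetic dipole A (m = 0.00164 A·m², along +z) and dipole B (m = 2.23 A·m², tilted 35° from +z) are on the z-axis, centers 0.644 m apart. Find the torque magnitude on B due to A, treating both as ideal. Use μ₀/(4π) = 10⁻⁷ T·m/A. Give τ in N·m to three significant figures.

τ ≈ 1.57×10⁻⁹ N·m

Dipole B is on the axis of dipole A, so B₁ there is axial: B₁ = (μ₀/4π)·2m₁/r³ along +z.
B₁ = 2(10⁻⁷)(0.00164)/(0.644)³ = 1.228×10⁻⁹ T.
τ = m₂ B₁ sinθ.
τ = (2.23)(1.228×10⁻⁹)·sin35° = 1.571×10⁻⁹ N·m.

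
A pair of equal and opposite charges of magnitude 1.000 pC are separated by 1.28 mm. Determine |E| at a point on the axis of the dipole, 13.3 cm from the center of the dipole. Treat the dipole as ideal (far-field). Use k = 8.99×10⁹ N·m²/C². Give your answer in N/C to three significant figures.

E ≈ 0.00978 N/C

Dipole moment p = qd = (1.00×10⁻¹² C)(0.00128 m) = 1.28×10⁻¹⁵ C·m.
On the dipole axis E = 2kp/r³.
E = 2·(8.99×10⁹)(1.28×10⁻¹⁵) / (0.133)³ = 0.009782 N/C.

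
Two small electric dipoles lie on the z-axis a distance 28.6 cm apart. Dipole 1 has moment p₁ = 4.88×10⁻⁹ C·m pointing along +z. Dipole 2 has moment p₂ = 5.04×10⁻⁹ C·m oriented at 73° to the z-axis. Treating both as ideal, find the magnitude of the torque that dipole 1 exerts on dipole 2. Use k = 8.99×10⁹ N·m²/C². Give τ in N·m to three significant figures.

τ ≈ 1.81×10⁻⁵ N·m

The second dipole sits on the axis of the first, so the field there is axial: E₁ = 2kp₁/r³ along +z.
E₁ = 2(8.99×10⁹)(4.88×10⁻⁹)/(0.286)³ = 3751 N/C.
Torque on the second dipole: τ = p₂ E₁ sinθ.
τ = (5.04×10⁻⁹)(3751)·sin73° = 1.808×10⁻⁵ N·m.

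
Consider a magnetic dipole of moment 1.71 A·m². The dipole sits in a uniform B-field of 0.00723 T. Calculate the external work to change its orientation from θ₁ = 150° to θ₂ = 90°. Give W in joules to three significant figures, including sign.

W_ext = ΔU = −mB cosθ₂ + mB cosθ₁ = mB(cosθ₁ − cosθ₂).
W = (1.71)(0.00723)·(cos150° − cos90°) = (0.01236)·(-0.8660) = -0.01071 J.

W ≈ -0.0107 J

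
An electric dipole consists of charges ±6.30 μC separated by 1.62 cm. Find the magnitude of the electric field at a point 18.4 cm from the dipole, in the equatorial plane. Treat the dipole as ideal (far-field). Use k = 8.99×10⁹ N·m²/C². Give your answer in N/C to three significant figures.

E ≈ 1.47×10⁵ N/C

Dipole moment p = qd = (6.30×10⁻⁶ C)(0.0162 m) = 1.021×10⁻⁷ C·m.
On the perpendicular bisector E = kp/r³ (half the axial value at the same distance).
E = (8.99×10⁹)(1.021×10⁻⁷) / (0.184)³ = 1.473×10⁵ N/C.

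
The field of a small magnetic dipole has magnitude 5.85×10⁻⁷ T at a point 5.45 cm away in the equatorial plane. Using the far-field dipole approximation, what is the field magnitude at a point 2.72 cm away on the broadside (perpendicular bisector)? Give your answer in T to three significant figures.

Dipole fields scale as 1/r³ in the far field; the geometry is the same at both points.
B₂ = B₁ · (r₁/r₂)³ = 5.85×10⁻⁷ · (5.45/2.72)³.
(r₁/r₂)³ = (2.004)³ = 8.044.
B₂ ≈ 4.706×10⁻⁶ T.

B ≈ 4.71×10⁻⁶ T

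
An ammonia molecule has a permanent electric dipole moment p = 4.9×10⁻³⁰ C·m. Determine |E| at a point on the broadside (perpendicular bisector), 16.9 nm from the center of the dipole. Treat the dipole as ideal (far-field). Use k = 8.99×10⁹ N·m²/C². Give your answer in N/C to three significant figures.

E ≈ 9130 N/C

On the perpendicular bisector E = kp/r³ (half the axial value at the same distance).
E = (8.99×10⁹)(4.90×10⁻³⁰) / (1.69×10⁻⁸)³ = 9126 N/C.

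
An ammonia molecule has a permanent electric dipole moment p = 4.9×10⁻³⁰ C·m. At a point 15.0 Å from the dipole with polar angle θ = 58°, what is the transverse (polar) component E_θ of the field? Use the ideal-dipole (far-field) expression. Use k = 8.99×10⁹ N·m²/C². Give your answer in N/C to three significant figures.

For a dipole, E_θ = (kp sinθ)/r³.
kp/r³ = (8.99×10⁹)(4.90×10⁻³⁰)/(1.50×10⁻⁹)³ = 1.305×10⁷ N/C.
E_θ = 1.305×10⁷·sin58° = 1.107×10⁷ N/C.

E_θ ≈ 1.11×10⁷ N/C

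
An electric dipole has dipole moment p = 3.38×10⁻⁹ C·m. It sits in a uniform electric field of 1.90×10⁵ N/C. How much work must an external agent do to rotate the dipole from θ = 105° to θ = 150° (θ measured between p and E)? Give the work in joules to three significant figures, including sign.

W ≈ 3.90×10⁻⁴ J

W_ext = ΔU = U(θ₂) − U(θ₁) = −pE cosθ₂ − (−pE cosθ₁) = pE(cosθ₁ − cosθ₂).
W = (3.38×10⁻⁹)(1.90×10⁵)·(cos105° − cos150°) = (6.422×10⁻⁴)·(+0.6072) = 3.899×10⁻⁴ J.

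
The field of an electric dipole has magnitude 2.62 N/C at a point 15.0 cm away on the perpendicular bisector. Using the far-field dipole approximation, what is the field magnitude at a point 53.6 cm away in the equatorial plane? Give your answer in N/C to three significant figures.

E ≈ 0.0574 N/C

Dipole fields scale as 1/r³ in the far field; the geometry is the same at both points.
E₂ = E₁ · (r₁/r₂)³ = 2.62 · (15.0/53.6)³.
(r₁/r₂)³ = (0.2799)³ = 0.02192.
E₂ ≈ 0.05742 N/C.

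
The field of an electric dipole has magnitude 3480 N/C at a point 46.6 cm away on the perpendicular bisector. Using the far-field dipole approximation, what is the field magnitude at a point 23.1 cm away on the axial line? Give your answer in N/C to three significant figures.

E ≈ 5.71×10⁴ N/C

Dipole fields scale as 1/r³ in the far field.
The axial field is twice the equatorial field at the same r, so the geometry factor is 2/1.
E₂ = E₁ · (2/1) · (r₁/r₂)³ = 3480 · 2 · (46.6/23.1)³.
(r₁/r₂)³ = (2.017)³ = 8.21.
E₂ ≈ 5.714×10⁴ N/C.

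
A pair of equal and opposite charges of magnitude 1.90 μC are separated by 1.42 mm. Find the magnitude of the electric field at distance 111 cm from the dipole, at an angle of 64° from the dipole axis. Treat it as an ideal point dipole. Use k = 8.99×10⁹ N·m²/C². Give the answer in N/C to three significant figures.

E ≈ 22.3 N/C

Dipole moment p = qd = (1.90×10⁻⁶ C)(0.00142 m) = 2.698×10⁻⁹ C·m.
At angle θ the dipole field magnitude is E = (kp/r³)·√(1 + 3cos²θ).
kp/r³ = (8.99×10⁹)(2.698×10⁻⁹) / (1.11)³ = 17.74 N/C.
√(1 + 3cos²64°) = √(1 + 3·0.1922) = √1.5765 ≈ 1.2556.
E ≈ 17.74 × 1.256 = 22.27 N/C.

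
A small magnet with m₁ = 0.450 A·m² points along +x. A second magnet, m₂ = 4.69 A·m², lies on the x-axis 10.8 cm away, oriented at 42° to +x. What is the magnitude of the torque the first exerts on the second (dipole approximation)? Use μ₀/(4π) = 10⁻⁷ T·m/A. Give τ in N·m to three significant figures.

Dipole B is on the axis of dipole A, so B₁ there is axial: B₁ = (μ₀/4π)·2m₁/r³ along +x.
B₁ = 2(10⁻⁷)(0.450)/(0.108)³ = 7.144×10⁻⁵ T.
τ = m₂ B₁ sinθ.
τ = (4.69)(7.144×10⁻⁵)·sin42° = 2.242×10⁻⁴ N·m.

τ ≈ 2.24×10⁻⁴ N·m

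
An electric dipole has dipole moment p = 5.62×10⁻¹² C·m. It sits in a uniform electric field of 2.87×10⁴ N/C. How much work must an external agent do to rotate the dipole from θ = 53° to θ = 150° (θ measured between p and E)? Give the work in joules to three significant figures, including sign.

W ≈ 2.37×10⁻⁷ J

W_ext = ΔU = U(θ₂) − U(θ₁) = −pE cosθ₂ − (−pE cosθ₁) = pE(cosθ₁ − cosθ₂).
W = (5.62×10⁻¹²)(2.87×10⁴)·(cos53° − cos150°) = (1.613×10⁻⁷)·(+1.4678) = 2.368×10⁻⁷ J.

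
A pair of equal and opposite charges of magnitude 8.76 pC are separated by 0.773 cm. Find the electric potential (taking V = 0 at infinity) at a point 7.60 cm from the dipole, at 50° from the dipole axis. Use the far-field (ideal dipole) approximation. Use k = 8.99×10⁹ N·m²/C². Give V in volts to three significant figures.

Dipole moment p = qd = (8.76×10⁻¹² C)(0.00773 m) = 6.771×10⁻¹⁴ C·m.
The dipole potential is V = kp cosθ / r².
V = (8.99×10⁹)(6.771×10⁻¹⁴)·cos50° / (0.0760)² = 0.06774 V.

V ≈ 0.0677 V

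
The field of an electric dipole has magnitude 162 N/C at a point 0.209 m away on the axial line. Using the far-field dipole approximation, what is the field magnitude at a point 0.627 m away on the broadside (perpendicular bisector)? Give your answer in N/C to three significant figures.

Dipole fields scale as 1/r³ in the far field.
The axial field is twice the equatorial field at the same r, so the geometry factor is 1/2.
E₂ = E₁ · (1/2) · (r₁/r₂)³ = 162 · 0.5 · (0.209/0.627)³.
(r₁/r₂)³ = (0.3333)³ = 0.03704.
E₂ ≈ 3.000 N/C.

E ≈ 3.00 N/C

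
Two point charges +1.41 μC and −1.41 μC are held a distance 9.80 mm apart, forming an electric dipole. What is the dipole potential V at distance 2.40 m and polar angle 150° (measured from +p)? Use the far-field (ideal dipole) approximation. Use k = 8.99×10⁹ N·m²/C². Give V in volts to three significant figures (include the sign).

V ≈ -18.7 V

Dipole moment p = qd = (1.41×10⁻⁶ C)(0.00980 m) = 1.382×10⁻⁸ C·m.
The dipole potential is V = kp cosθ / r².
V = (8.99×10⁹)(1.382×10⁻⁸)·cos150° / (2.40)² = -18.68 V.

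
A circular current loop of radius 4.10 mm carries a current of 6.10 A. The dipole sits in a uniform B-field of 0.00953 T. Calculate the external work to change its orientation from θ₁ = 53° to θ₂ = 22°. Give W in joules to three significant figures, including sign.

W ≈ -9.99×10⁻⁷ J

Magnetic moment m = IA = Iπa² = (6.10)·π·(0.00410)² = 3.221×10⁻⁴ A·m².
W_ext = ΔU = −mB cosθ₂ + mB cosθ₁ = mB(cosθ₁ − cosθ₂).
W = (3.221×10⁻⁴)(0.00953)·(cos53° − cos22°) = (3.070×10⁻⁶)·(-0.3254) = -9.988×10⁻⁷ J.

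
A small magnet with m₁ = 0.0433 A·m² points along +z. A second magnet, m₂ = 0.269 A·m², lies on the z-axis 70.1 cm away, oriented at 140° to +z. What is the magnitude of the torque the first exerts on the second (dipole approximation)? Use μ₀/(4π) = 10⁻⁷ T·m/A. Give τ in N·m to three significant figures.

Dipole B is on the axis of dipole A, so B₁ there is axial: B₁ = (μ₀/4π)·2m₁/r³ along +z.
B₁ = 2(10⁻⁷)(0.0433)/(0.701)³ = 2.514×10⁻⁸ T.
τ = m₂ B₁ sinθ.
τ = (0.269)(2.514×10⁻⁸)·sin140° = 4.347×10⁻⁹ N·m.

τ ≈ 4.35×10⁻⁹ N·m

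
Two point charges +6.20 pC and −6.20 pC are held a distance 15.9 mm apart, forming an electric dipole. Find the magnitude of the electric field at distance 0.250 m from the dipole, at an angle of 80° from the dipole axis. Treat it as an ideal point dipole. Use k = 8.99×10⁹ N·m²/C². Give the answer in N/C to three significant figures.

E ≈ 0.0592 N/C

Dipole moment p = qd = (6.20×10⁻¹² C)(0.0159 m) = 9.858×10⁻¹⁴ C·m.
At angle θ the dipole field magnitude is E = (kp/r³)·√(1 + 3cos²θ).
kp/r³ = (8.99×10⁹)(9.858×10⁻¹⁴) / (0.250)³ = 0.05672 N/C.
√(1 + 3cos²80°) = √(1 + 3·0.0302) = √1.0905 ≈ 1.0443.
E ≈ 0.05672 × 1.044 = 0.05923 N/C.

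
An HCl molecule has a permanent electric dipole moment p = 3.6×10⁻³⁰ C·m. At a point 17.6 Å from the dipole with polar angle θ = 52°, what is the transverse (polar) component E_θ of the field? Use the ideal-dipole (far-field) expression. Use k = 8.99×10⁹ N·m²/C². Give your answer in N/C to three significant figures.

E_θ ≈ 4.68×10⁶ N/C

For a dipole, E_θ = (kp sinθ)/r³.
kp/r³ = (8.99×10⁹)(3.60×10⁻³⁰)/(1.76×10⁻⁹)³ = 5.936×10⁶ N/C.
E_θ = 5.936×10⁶·sin52° = 4.678×10⁶ N/C.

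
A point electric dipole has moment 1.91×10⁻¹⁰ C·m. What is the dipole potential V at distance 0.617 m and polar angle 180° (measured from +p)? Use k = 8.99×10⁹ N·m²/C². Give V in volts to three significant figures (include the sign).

The dipole potential is V = kp cosθ / r².
V = (8.99×10⁹)(1.91×10⁻¹⁰)·cos180° / (0.617)² = -4.510 V.

V ≈ -4.51 V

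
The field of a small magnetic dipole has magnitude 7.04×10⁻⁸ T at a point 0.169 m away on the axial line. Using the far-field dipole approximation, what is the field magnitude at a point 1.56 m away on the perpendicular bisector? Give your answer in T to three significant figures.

Dipole fields scale as 1/r³ in the far field.
The axial field is twice the equatorial field at the same r, so the geometry factor is 1/2.
B₂ = B₁ · (1/2) · (r₁/r₂)³ = 7.04×10⁻⁸ · 0.5 · (0.169/1.56)³.
(r₁/r₂)³ = (0.1083)³ = 0.001271.
B₂ ≈ 4.475×10⁻¹¹ T.

B ≈ 4.48×10⁻¹¹ T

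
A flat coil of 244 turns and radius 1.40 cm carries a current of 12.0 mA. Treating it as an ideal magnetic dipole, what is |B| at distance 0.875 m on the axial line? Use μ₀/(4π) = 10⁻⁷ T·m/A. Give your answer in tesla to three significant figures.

B ≈ 5.38×10⁻¹⁰ T

m = NIA = NIπa² = 244·(0.0120)·π·(0.0140)² = 0.001803 A·m².
On axis B = (μ₀/4π)·2m/r³.
B = 2·(10⁻⁷)·(0.001803) / (0.875)³ = 5.383×10⁻¹⁰ T.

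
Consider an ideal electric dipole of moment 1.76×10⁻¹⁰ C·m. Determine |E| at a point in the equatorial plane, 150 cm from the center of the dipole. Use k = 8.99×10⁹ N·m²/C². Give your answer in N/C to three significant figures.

In the equatorial plane E = kp/r³.
E = (8.99×10⁹)(1.76×10⁻¹⁰) / (1.50)³ = 0.4688 N/C.

E ≈ 0.469 N/C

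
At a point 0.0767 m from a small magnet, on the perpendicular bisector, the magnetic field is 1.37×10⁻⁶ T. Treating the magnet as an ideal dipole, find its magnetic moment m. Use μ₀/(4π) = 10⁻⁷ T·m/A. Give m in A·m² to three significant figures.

m ≈ 0.00618 A·m²

In the equatorial plane B = (μ₀/4π)·m/r³, so m = Br³·4π/(μ₀).
m = (1.37×10⁻⁶)·(0.0767)³ / (10⁻⁷) = 0.006182 A·m².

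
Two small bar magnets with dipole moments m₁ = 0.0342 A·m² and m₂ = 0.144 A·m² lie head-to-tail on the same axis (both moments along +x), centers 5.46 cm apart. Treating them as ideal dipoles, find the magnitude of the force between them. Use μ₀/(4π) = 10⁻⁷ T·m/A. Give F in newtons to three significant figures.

On-axis B of dipole 1: B = (μ₀/4π)·2m₁/r³. Force on dipole 2: F = m₂·dB/dr.
dB/dr = −(μ₀/4π)·6m₁/r⁴, so |F| = (μ₀/4π)·6m₁m₂/r⁴.
F = 6(10⁻⁷)(0.0342)(0.144)/(0.0546)⁴ = 3.325×10⁻⁴ N.

F ≈ 3.32×10⁻⁴ N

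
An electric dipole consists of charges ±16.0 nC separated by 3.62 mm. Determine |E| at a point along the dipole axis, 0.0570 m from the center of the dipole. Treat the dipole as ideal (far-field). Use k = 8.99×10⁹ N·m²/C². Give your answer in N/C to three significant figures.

Dipole moment p = qd = (1.60×10⁻⁸ C)(0.00362 m) = 5.792×10⁻¹¹ C·m.
On the dipole axis E = 2kp/r³.
E = 2·(8.99×10⁹)(5.792×10⁻¹¹) / (0.0570)³ = 5623 N/C.

E ≈ 5620 N/C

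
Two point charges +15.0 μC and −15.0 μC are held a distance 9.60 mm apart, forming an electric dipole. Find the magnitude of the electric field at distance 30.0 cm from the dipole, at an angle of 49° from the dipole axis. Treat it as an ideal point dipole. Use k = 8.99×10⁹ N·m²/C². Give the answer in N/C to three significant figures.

E ≈ 7.26×10⁴ N/C

Dipole moment p = qd = (1.50×10⁻⁵ C)(0.00960 m) = 1.44×10⁻⁷ C·m.
At angle θ the dipole field magnitude is E = (kp/r³)·√(1 + 3cos²θ).
kp/r³ = (8.99×10⁹)(1.44×10⁻⁷) / (0.300)³ = 4.795×10⁴ N/C.
√(1 + 3cos²49°) = √(1 + 3·0.4304) = √2.2912 ≈ 1.5137.
E ≈ 4.795×10⁴ × 1.514 = 7.258×10⁴ N/C.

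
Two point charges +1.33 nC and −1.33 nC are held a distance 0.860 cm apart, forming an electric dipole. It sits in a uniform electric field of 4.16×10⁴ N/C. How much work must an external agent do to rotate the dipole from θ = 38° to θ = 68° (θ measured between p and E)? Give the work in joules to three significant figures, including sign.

Dipole moment p = qd = (1.33×10⁻⁹ C)(0.00860 m) = 1.144×10⁻¹¹ C·m.
W_ext = ΔU = U(θ₂) − U(θ₁) = −pE cosθ₂ − (−pE cosθ₁) = pE(cosθ₁ − cosθ₂).
W = (1.144×10⁻¹¹)(4.16×10⁴)·(cos38° − cos68°) = (4.759×10⁻⁷)·(+0.4134) = 1.967×10⁻⁷ J.

W ≈ 1.97×10⁻⁷ J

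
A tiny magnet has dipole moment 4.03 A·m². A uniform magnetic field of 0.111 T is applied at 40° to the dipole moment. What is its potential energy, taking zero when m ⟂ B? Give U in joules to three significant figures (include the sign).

U = −m·B = −mB cosθ.
U = −(4.03)(0.111)·cos40° = -0.3427 J.

U ≈ -0.343 J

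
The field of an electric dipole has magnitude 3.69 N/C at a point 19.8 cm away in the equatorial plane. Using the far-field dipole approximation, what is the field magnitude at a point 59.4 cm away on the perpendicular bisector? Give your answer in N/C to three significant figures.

E ≈ 0.137 N/C

Dipole fields scale as 1/r³ in the far field; the geometry is the same at both points.
E₂ = E₁ · (r₁/r₂)³ = 3.69 · (19.8/59.4)³.
(r₁/r₂)³ = (0.3333)³ = 0.03704.
E₂ ≈ 0.1367 N/C.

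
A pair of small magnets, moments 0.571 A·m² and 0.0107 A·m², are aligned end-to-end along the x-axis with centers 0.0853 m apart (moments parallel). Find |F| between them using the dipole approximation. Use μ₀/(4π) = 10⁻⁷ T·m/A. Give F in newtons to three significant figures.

On-axis B of dipole 1: B = (μ₀/4π)·2m₁/r³. Force on dipole 2: F = m₂·dB/dr.
dB/dr = −(μ₀/4π)·6m₁/r⁴, so |F| = (μ₀/4π)·6m₁m₂/r⁴.
F = 6(10⁻⁷)(0.571)(0.0107)/(0.0853)⁴ = 6.924×10⁻⁵ N.

F ≈ 6.92×10⁻⁵ N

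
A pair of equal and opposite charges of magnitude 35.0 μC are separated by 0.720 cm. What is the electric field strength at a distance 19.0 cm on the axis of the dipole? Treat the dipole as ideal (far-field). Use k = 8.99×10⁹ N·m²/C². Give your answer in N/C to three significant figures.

Dipole moment p = qd = (3.50×10⁻⁵ C)(0.00720 m) = 2.52×10⁻⁷ C·m.
On the dipole axis E = 2kp/r³.
E = 2·(8.99×10⁹)(2.52×10⁻⁷) / (0.190)³ = 6.606×10⁵ N/C.

E ≈ 6.61×10⁵ N/C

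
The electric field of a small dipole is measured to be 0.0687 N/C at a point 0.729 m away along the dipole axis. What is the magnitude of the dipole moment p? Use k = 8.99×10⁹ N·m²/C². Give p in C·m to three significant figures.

On axis E = 2kp/r³, so p = Er³/(2k).
p = (0.0687)·(0.729)³ / (2·8.99×10⁹) = 1.480×10⁻¹² C·m.

p ≈ 1.48×10⁻¹² C·m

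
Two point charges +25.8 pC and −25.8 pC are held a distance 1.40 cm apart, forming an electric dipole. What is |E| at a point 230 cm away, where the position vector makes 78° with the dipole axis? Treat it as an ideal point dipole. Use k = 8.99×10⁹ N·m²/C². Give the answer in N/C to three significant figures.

Dipole moment p = qd = (2.58×10⁻¹¹ C)(0.0140 m) = 3.612×10⁻¹³ C·m.
At angle θ the dipole field magnitude is E = (kp/r³)·√(1 + 3cos²θ).
kp/r³ = (8.99×10⁹)(3.612×10⁻¹³) / (2.30)³ = 2.669×10⁻⁴ N/C.
√(1 + 3cos²78°) = √(1 + 3·0.0432) = √1.1297 ≈ 1.0629.
E ≈ 2.669×10⁻⁴ × 1.063 = 2.837×10⁻⁴ N/C.

E ≈ 2.84×10⁻⁴ N/C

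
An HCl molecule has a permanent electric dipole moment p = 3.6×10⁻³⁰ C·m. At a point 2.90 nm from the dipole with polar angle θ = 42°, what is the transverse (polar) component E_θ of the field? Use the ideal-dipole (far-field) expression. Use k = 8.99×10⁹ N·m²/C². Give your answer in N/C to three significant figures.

E_θ ≈ 8.88×10⁵ N/C

For a dipole, E_θ = (kp sinθ)/r³.
kp/r³ = (8.99×10⁹)(3.60×10⁻³⁰)/(2.90×10⁻⁹)³ = 1.327×10⁶ N/C.
E_θ = 1.327×10⁶·sin42° = 8.879×10⁵ N/C.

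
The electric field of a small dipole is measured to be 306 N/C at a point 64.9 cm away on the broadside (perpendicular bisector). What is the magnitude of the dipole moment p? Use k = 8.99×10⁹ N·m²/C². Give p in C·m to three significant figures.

p ≈ 9.30×10⁻⁹ C·m

In the equatorial plane E = kp/r³, so p = Er³/(k).
p = (306)·(0.649)³ / (8.99×10⁹) = 9.305×10⁻⁹ C·m.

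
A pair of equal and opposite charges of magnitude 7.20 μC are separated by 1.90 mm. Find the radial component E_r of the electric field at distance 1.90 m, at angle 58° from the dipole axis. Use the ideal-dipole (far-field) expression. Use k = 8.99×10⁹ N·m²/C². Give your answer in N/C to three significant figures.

E_r ≈ 19.0 N/C

Dipole moment p = qd = (7.20×10⁻⁶ C)(0.00190 m) = 1.368×10⁻⁸ C·m.
For a dipole, E_r = (2kp cosθ)/r³.
kp/r³ = (8.99×10⁹)(1.368×10⁻⁸)/(1.90)³ = 17.93 N/C.
E_r = 2·17.93·cos58° = 19.00 N/C.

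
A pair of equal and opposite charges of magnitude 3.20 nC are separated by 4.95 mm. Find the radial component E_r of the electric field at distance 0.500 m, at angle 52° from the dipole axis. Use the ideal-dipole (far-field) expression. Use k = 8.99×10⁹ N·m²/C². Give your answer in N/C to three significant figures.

E_r ≈ 1.40 N/C

Dipole moment p = qd = (3.20×10⁻⁹ C)(0.00495 m) = 1.584×10⁻¹¹ C·m.
For a dipole, E_r = (2kp cosθ)/r³.
kp/r³ = (8.99×10⁹)(1.584×10⁻¹¹)/(0.500)³ = 1.139 N/C.
E_r = 2·1.139·cos52° = 1.403 N/C.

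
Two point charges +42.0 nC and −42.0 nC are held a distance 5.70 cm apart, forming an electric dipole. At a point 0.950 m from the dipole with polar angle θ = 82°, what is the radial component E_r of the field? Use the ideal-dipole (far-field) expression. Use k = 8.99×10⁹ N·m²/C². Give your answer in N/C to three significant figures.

E_r ≈ 6.99 N/C

Dipole moment p = qd = (4.20×10⁻⁸ C)(0.0570 m) = 2.394×10⁻⁹ C·m.
For a dipole, E_r = (2kp cosθ)/r³.
kp/r³ = (8.99×10⁹)(2.394×10⁻⁹)/(0.950)³ = 25.10 N/C.
E_r = 2·25.10·cos82° = 6.987 N/C.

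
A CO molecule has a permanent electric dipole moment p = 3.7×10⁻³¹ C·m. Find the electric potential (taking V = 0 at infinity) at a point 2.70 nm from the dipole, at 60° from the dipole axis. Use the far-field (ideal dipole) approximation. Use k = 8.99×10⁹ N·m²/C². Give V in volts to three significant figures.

V ≈ 2.28×10⁻⁴ V

The dipole potential is V = kp cosθ / r².
V = (8.99×10⁹)(3.70×10⁻³¹)·cos60° / (2.70×10⁻⁹)² = 2.281×10⁻⁴ V.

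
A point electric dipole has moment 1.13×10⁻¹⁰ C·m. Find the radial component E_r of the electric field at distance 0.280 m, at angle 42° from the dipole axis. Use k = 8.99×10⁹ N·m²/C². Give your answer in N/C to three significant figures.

For a dipole, E_r = (2kp cosθ)/r³.
kp/r³ = (8.99×10⁹)(1.13×10⁻¹⁰)/(0.280)³ = 46.28 N/C.
E_r = 2·46.28·cos42° = 68.78 N/C.

E_r ≈ 68.8 N/C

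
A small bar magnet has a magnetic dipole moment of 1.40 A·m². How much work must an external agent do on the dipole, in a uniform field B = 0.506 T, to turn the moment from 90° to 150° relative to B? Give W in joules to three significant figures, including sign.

W ≈ 0.613 J

W_ext = ΔU = −mB cosθ₂ + mB cosθ₁ = mB(cosθ₁ − cosθ₂).
W = (1.40)(0.506)·(cos90° − cos150°) = (0.7084)·(+0.8660) = 0.6135 J.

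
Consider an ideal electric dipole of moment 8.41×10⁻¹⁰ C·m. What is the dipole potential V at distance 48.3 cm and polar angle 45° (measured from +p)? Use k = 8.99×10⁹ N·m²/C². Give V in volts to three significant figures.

The dipole potential is V = kp cosθ / r².
V = (8.99×10⁹)(8.41×10⁻¹⁰)·cos45° / (0.483)² = 22.92 V.

V ≈ 22.9 V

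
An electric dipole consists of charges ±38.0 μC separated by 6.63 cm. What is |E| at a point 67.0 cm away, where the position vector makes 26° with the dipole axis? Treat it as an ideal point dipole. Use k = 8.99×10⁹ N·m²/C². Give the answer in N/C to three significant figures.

E ≈ 1.39×10⁵ N/C

Dipole moment p = qd = (3.80×10⁻⁵ C)(0.0663 m) = 2.519×10⁻⁶ C·m.
At angle θ the dipole field magnitude is E = (kp/r³)·√(1 + 3cos²θ).
kp/r³ = (8.99×10⁹)(2.519×10⁻⁶) / (0.670)³ = 7.529×10⁴ N/C.
√(1 + 3cos²26°) = √(1 + 3·0.8078) = √3.4235 ≈ 1.8503.
E ≈ 7.529×10⁴ × 1.850 = 1.393×10⁵ N/C.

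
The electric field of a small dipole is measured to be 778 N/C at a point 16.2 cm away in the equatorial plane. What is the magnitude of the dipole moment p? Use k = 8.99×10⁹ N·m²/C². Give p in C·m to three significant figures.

p ≈ 3.68×10⁻¹⁰ C·m

In the equatorial plane E = kp/r³, so p = Er³/(k).
p = (778)·(0.162)³ / (8.99×10⁹) = 3.679×10⁻¹⁰ C·m.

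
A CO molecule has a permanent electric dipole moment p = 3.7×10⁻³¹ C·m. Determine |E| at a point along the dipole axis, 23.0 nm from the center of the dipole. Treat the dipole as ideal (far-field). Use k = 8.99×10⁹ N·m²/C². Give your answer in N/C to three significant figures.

On the dipole axis E = 2kp/r³.
E = 2·(8.99×10⁹)(3.70×10⁻³¹) / (2.30×10⁻⁸)³ = 546.8 N/C.

E ≈ 547 N/C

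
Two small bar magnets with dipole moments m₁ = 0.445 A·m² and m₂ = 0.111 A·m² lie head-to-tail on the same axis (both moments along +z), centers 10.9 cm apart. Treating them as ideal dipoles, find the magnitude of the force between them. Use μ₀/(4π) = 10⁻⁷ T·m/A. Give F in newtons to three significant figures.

F ≈ 2.10×10⁻⁴ N

On-axis B of dipole 1: B = (μ₀/4π)·2m₁/r³. Force on dipole 2: F = m₂·dB/dr.
dB/dr = −(μ₀/4π)·6m₁/r⁴, so |F| = (μ₀/4π)·6m₁m₂/r⁴.
F = 6(10⁻⁷)(0.445)(0.111)/(0.109)⁴ = 2.100×10⁻⁴ N.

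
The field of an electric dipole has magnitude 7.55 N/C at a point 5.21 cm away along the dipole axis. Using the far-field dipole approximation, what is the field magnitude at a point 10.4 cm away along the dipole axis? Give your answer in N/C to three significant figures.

E ≈ 0.949 N/C

Dipole fields scale as 1/r³ in the far field; the geometry is the same at both points.
E₂ = E₁ · (r₁/r₂)³ = 7.55 · (5.21/10.4)³.
(r₁/r₂)³ = (0.501)³ = 0.1257.
E₂ ≈ 0.9492 N/C.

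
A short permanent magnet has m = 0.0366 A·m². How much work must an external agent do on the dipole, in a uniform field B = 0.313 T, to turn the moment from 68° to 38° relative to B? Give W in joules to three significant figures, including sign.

W ≈ -0.00474 J

W_ext = ΔU = −mB cosθ₂ + mB cosθ₁ = mB(cosθ₁ − cosθ₂).
W = (0.0366)(0.313)·(cos68° − cos38°) = (0.01146)·(-0.4134) = -0.004736 J.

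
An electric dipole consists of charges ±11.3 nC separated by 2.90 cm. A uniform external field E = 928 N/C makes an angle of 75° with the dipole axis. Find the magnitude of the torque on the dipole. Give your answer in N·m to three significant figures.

Dipole moment p = qd = (1.13×10⁻⁸ C)(0.0290 m) = 3.277×10⁻¹⁰ C·m.
Torque on an electric dipole: τ = pE sinθ.
τ = (3.277×10⁻¹⁰)(928)·sin75° = 2.937×10⁻⁷ N·m.

τ ≈ 2.94×10⁻⁷ N·m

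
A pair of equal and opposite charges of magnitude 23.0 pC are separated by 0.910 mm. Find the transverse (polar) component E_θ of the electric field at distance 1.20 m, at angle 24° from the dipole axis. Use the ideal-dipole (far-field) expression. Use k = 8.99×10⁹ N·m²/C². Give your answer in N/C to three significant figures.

E_θ ≈ 4.43×10⁻⁵ N/C

Dipole moment p = qd = (2.30×10⁻¹¹ C)(9.10×10⁻⁴ m) = 2.093×10⁻¹⁴ C·m.
For a dipole, E_θ = (kp sinθ)/r³.
kp/r³ = (8.99×10⁹)(2.093×10⁻¹⁴)/(1.20)³ = 1.089×10⁻⁴ N/C.
E_θ = 1.089×10⁻⁴·sin24° = 4.429×10⁻⁵ N/C.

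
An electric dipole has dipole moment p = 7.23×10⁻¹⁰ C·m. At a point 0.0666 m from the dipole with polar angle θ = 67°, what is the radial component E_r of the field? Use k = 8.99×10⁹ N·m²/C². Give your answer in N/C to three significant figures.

For a dipole, E_r = (2kp cosθ)/r³.
kp/r³ = (8.99×10⁹)(7.23×10⁻¹⁰)/(0.0666)³ = 2.200×10⁴ N/C.
E_r = 2·2.200×10⁴·cos67° = 1.719×10⁴ N/C.

E_r ≈ 1.72×10⁴ N/C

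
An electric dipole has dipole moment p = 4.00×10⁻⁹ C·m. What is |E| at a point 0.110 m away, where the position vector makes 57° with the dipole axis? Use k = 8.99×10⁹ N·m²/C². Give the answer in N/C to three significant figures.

At angle θ the dipole field magnitude is E = (kp/r³)·√(1 + 3cos²θ).
kp/r³ = (8.99×10⁹)(4.00×10⁻⁹) / (0.110)³ = 2.702×10⁴ N/C.
√(1 + 3cos²57°) = √(1 + 3·0.2966) = √1.8899 ≈ 1.3747.
E ≈ 2.702×10⁴ × 1.375 = 3.714×10⁴ N/C.

E ≈ 3.71×10⁴ N/C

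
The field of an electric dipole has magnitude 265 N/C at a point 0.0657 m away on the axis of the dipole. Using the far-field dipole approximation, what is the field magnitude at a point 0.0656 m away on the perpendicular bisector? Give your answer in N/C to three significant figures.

E ≈ 133 N/C

Dipole fields scale as 1/r³ in the far field.
The axial field is twice the equatorial field at the same r, so the geometry factor is 1/2.
E₂ = E₁ · (1/2) · (r₁/r₂)³ = 265 · 0.5 · (0.0657/0.0656)³.
(r₁/r₂)³ = (1.002)³ = 1.005.
E₂ ≈ 133.1 N/C.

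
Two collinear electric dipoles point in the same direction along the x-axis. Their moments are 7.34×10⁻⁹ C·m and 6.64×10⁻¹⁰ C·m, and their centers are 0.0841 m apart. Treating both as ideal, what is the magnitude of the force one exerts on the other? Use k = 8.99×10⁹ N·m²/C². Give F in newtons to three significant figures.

F ≈ 0.00526 N

On-axis field of dipole 1 at distance r: E = 2kp₁/r³. Force on dipole 2 is F = p₂·dE/dr (gradient along axis).
dE/dr = −6kp₁/r⁴, so |F| = 6kp₁p₂/r⁴ (attractive for aligned moments).
F = 6(8.99×10⁹)(7.34×10⁻⁹)(6.64×10⁻¹⁰)/(0.0841)⁴ = 0.005255 N.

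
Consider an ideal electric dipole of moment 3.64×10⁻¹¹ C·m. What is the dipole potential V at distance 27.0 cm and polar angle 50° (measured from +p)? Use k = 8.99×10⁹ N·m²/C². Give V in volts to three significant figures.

The dipole potential is V = kp cosθ / r².
V = (8.99×10⁹)(3.64×10⁻¹¹)·cos50° / (0.270)² = 2.885 V.

V ≈ 2.89 V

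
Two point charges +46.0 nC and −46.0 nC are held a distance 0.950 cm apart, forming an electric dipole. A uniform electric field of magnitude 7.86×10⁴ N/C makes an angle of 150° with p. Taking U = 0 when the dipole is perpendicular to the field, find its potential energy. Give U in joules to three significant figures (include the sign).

Dipole moment p = qd = (4.60×10⁻⁸ C)(0.00950 m) = 4.37×10⁻¹⁰ C·m.
U = −p·E = −pE cosθ.
U = −(4.37×10⁻¹⁰)(7.86×10⁴)·cos150° = 2.975×10⁻⁵ J.

U ≈ 2.97×10⁻⁵ J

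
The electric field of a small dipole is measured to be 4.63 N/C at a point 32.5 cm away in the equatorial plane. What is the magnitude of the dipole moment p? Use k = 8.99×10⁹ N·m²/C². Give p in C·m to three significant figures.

p ≈ 1.77×10⁻¹¹ C·m

In the equatorial plane E = kp/r³, so p = Er³/(k).
p = (4.63)·(0.325)³ / (8.99×10⁹) = 1.768×10⁻¹¹ C·m.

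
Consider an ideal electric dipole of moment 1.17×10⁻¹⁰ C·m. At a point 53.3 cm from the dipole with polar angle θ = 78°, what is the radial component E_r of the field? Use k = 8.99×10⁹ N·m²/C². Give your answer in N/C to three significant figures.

For a dipole, E_r = (2kp cosθ)/r³.
kp/r³ = (8.99×10⁹)(1.17×10⁻¹⁰)/(0.533)³ = 6.946 N/C.
E_r = 2·6.946·cos78° = 2.889 N/C.

E_r ≈ 2.89 N/C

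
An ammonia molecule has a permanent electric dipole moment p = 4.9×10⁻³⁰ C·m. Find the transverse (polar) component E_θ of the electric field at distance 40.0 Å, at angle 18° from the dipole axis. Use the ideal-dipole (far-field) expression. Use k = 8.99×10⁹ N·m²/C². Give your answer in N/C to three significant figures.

For a dipole, E_θ = (kp sinθ)/r³.
kp/r³ = (8.99×10⁹)(4.90×10⁻³⁰)/(4.00×10⁻⁹)³ = 6.883×10⁵ N/C.
E_θ = 6.883×10⁵·sin18° = 2.127×10⁵ N/C.

E_θ ≈ 2.13×10⁵ N/C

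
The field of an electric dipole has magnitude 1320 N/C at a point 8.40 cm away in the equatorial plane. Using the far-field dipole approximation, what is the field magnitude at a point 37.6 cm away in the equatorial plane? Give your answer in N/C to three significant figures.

Dipole fields scale as 1/r³ in the far field; the geometry is the same at both points.
E₂ = E₁ · (r₁/r₂)³ = 1320 · (8.40/37.6)³.
(r₁/r₂)³ = (0.2234)³ = 0.01115.
E₂ ≈ 14.72 N/C.

E ≈ 14.7 N/C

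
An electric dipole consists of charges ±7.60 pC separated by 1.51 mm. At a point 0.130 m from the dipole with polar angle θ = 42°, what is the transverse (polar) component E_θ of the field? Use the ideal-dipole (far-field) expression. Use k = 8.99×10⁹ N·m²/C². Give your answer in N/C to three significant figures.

E_θ ≈ 0.0314 N/C

Dipole moment p = qd = (7.60×10⁻¹² C)(0.00151 m) = 1.148×10⁻¹⁴ C·m.
For a dipole, E_θ = (kp sinθ)/r³.
kp/r³ = (8.99×10⁹)(1.148×10⁻¹⁴)/(0.130)³ = 0.04698 N/C.
E_θ = 0.04698·sin42° = 0.03143 N/C.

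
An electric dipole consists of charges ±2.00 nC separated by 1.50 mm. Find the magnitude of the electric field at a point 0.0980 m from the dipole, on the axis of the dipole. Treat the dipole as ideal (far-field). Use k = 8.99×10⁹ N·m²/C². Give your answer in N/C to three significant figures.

E ≈ 57.3 N/C

Dipole moment p = qd = (2.00×10⁻⁹ C)(0.00150 m) = 3.00×10⁻¹² C·m.
On the dipole axis E = 2kp/r³.
E = 2·(8.99×10⁹)(3.00×10⁻¹²) / (0.0980)³ = 57.31 N/C.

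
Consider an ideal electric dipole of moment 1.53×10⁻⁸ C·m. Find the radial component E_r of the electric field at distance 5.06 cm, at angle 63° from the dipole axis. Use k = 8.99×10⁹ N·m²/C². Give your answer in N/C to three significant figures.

For a dipole, E_r = (2kp cosθ)/r³.
kp/r³ = (8.99×10⁹)(1.53×10⁻⁸)/(0.0506)³ = 1.062×10⁶ N/C.
E_r = 2·1.062×10⁶·cos63° = 9.640×10⁵ N/C.

E_r ≈ 9.64×10⁵ N/C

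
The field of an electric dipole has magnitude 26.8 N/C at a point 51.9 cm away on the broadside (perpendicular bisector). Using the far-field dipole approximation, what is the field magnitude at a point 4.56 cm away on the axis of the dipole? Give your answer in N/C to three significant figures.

Dipole fields scale as 1/r³ in the far field.
The axial field is twice the equatorial field at the same r, so the geometry factor is 2/1.
E₂ = E₁ · (2/1) · (r₁/r₂)³ = 26.8 · 2 · (51.9/4.56)³.
(r₁/r₂)³ = (11.38)³ = 1474.
E₂ ≈ 7.903×10⁴ N/C.

E ≈ 7.90×10⁴ N/C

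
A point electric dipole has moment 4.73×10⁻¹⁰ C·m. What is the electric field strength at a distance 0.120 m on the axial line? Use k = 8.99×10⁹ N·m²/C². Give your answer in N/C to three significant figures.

E ≈ 4920 N/C

On the dipole axis E = 2kp/r³.
E = 2·(8.99×10⁹)(4.73×10⁻¹⁰) / (0.120)³ = 4922 N/C.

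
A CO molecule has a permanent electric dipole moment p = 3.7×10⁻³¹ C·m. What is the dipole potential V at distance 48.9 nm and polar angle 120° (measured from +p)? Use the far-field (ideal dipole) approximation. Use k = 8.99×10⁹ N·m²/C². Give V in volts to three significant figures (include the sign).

V ≈ -6.96×10⁻⁷ V

The dipole potential is V = kp cosθ / r².
V = (8.99×10⁹)(3.70×10⁻³¹)·cos120° / (4.89×10⁻⁸)² = -6.955×10⁻⁷ V.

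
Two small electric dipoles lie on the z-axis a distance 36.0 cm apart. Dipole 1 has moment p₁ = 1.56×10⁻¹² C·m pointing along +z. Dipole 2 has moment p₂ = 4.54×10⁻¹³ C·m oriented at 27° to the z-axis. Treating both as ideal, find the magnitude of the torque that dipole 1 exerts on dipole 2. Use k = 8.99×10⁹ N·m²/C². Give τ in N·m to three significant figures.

The second dipole sits on the axis of the first, so the field there is axial: E₁ = 2kp₁/r³ along +z.
E₁ = 2(8.99×10⁹)(1.56×10⁻¹²)/(0.360)³ = 0.6012 N/C.
Torque on the second dipole: τ = p₂ E₁ sinθ.
τ = (4.54×10⁻¹³)(0.6012)·sin27° = 1.239×10⁻¹³ N·m.

τ ≈ 1.24×10⁻¹³ N·m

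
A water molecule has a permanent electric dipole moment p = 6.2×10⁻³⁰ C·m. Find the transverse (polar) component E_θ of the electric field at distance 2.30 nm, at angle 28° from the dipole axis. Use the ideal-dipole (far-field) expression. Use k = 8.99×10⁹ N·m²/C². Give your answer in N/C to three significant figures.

E_θ ≈ 2.15×10⁶ N/C

For a dipole, E_θ = (kp sinθ)/r³.
kp/r³ = (8.99×10⁹)(6.20×10⁻³⁰)/(2.30×10⁻⁹)³ = 4.581×10⁶ N/C.
E_θ = 4.581×10⁶·sin28° = 2.151×10⁶ N/C.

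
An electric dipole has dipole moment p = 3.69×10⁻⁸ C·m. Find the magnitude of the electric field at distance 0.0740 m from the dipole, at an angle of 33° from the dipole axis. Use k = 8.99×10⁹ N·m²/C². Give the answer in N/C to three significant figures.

At angle θ the dipole field magnitude is E = (kp/r³)·√(1 + 3cos²θ).
kp/r³ = (8.99×10⁹)(3.69×10⁻⁸) / (0.0740)³ = 8.186×10⁵ N/C.
√(1 + 3cos²33°) = √(1 + 3·0.7034) = √3.1101 ≈ 1.7635.
E ≈ 8.186×10⁵ × 1.764 = 1.444×10⁶ N/C.

E ≈ 1.44×10⁶ N/C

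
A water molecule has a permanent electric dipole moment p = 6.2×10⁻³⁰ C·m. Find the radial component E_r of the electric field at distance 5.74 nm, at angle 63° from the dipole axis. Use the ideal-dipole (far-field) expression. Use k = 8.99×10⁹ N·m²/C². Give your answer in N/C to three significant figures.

For a dipole, E_r = (2kp cosθ)/r³.
kp/r³ = (8.99×10⁹)(6.20×10⁻³⁰)/(5.74×10⁻⁹)³ = 2.947×10⁵ N/C.
E_r = 2·2.947×10⁵·cos63° = 2.676×10⁵ N/C.

E_r ≈ 2.68×10⁵ N/C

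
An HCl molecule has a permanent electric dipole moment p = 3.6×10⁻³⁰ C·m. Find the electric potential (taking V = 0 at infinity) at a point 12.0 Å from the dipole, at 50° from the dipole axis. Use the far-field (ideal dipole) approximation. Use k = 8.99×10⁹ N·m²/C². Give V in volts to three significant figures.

V ≈ 0.0144 V

The dipole potential is V = kp cosθ / r².
V = (8.99×10⁹)(3.60×10⁻³⁰)·cos50° / (1.20×10⁻⁹)² = 0.01445 V.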